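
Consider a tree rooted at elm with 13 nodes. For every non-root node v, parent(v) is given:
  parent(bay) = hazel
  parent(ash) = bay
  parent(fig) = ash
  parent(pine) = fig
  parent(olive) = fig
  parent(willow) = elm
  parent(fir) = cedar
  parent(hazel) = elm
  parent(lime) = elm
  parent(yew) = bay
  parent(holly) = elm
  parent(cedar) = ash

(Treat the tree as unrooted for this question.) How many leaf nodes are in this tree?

Exactly 7 nodes have a single neighbour: fir, holly, lime, olive, pine, willow, yew.

7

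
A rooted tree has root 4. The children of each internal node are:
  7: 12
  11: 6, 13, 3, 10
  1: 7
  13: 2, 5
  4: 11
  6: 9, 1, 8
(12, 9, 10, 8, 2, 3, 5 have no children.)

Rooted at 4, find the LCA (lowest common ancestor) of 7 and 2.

11

Path 7→root: 7 1 6 11 4; path 2→root: 2 13 11 4.
First common node: 11.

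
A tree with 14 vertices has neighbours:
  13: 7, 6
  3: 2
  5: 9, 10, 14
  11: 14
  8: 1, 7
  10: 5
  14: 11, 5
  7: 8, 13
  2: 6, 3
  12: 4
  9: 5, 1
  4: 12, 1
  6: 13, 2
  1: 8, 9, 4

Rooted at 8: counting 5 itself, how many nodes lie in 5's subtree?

4

The subtree rooted at 5 contains: 5, 10, 14, 11 — 4 nodes.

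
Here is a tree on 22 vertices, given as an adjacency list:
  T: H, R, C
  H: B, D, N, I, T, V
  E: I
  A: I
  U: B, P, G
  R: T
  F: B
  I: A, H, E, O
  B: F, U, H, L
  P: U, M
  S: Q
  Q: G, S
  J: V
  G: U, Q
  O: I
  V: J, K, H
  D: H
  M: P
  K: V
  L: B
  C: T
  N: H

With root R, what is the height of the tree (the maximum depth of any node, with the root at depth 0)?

A deepest node is S, reached by R-T-H-B-U-G-Q-S.
That path has 7 edges, so the height is 7.

7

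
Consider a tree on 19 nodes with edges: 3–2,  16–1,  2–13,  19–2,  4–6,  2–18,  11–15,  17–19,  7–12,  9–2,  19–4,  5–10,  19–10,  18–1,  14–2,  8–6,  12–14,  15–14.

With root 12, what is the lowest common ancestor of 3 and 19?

Ancestors of 3 (toward the root): 3, 2, 14, 12.
Ancestors of 19: 19, 2, 14, 12.
The deepest node appearing in both lists is 2.

2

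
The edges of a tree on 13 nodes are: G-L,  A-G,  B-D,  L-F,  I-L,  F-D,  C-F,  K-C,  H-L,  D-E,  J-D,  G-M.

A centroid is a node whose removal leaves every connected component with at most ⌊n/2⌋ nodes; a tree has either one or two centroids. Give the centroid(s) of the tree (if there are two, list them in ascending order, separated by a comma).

Removing F splits the tree into components of sizes 6, 4, 2; the largest is 6 ≤ ⌊13/2⌋ = 6.
No neighbour of F does as well, so F is the unique centroid.

F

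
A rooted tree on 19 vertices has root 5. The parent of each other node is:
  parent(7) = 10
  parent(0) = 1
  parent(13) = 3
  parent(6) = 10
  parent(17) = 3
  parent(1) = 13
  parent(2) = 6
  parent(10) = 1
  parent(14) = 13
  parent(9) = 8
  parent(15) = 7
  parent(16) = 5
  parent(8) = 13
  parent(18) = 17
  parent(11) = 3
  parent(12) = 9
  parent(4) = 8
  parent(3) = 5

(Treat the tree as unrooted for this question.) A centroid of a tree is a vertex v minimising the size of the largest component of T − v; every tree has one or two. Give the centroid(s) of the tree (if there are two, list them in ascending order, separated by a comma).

13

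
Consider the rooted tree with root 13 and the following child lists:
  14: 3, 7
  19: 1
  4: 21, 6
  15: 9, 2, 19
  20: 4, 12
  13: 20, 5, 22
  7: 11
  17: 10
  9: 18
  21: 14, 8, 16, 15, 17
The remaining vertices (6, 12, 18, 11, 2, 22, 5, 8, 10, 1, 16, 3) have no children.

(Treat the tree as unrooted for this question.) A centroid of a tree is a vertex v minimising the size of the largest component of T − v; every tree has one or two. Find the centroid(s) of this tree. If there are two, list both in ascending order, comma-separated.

21

Removing 21 splits the tree into components of sizes 7, 6, 4, 2, 1, 1; the largest is 7 ≤ ⌊22/2⌋ = 11.
Every other node leaves some component of size > 11, so the centroid is unique.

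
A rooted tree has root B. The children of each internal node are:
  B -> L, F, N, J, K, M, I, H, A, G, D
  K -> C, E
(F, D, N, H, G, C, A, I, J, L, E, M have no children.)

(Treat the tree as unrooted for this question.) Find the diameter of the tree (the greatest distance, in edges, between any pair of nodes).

3

Starting from E, a farthest node is G at distance 3.
One longest path: E - K - B - G.
So the diameter is 3.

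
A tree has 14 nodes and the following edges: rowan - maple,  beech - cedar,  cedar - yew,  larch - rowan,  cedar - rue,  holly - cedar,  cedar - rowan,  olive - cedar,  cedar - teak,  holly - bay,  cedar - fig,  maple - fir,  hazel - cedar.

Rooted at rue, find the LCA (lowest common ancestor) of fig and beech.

cedar

Ancestors of fig (toward the root): fig, cedar, rue.
Ancestors of beech: beech, cedar, rue.
The deepest node appearing in both lists is cedar.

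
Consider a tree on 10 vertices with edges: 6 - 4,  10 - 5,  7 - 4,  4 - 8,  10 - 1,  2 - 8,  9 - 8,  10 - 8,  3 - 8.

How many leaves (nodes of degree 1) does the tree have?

7

Degree-1 nodes: 1, 2, 3, 5, 6, 7, 9 — 7 of them.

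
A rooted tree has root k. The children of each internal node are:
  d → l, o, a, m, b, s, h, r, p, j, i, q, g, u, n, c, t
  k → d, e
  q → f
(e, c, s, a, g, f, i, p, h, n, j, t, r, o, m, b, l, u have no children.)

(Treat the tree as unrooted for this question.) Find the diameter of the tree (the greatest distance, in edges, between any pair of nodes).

4

Starting from e, a farthest node is f at distance 4.
One longest path: e-k-d-q-f.
So the diameter is 4.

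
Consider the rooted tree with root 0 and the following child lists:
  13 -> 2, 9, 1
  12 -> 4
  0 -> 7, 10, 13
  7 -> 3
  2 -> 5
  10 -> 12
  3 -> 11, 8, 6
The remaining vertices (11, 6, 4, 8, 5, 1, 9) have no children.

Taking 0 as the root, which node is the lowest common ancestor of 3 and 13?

Path 3→root: 3 7 0; path 13→root: 13 0.
First common node: 0.

0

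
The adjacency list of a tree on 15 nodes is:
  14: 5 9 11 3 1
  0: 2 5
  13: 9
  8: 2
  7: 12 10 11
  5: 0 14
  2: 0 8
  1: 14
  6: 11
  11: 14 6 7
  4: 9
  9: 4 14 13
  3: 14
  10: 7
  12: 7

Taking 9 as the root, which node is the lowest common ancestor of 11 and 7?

11's ancestor chain is 11, 14, 9 and 7's is 7, 11, 14, 9; they first meet at 11.

11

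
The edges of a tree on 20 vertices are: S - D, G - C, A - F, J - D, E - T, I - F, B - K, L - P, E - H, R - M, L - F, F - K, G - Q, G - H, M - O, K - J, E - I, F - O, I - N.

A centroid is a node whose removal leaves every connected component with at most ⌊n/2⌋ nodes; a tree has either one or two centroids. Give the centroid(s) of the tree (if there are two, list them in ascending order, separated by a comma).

If F is removed the pieces have sizes 8, 5, 3, 2, 1, all ≤ ⌊20/2⌋ = 10.
No neighbour of F does as well, so F is the unique centroid.

F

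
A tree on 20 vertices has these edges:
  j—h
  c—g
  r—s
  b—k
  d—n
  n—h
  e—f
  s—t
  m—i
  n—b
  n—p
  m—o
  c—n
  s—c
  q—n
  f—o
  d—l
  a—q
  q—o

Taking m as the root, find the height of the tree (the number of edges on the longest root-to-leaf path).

6

The longest root-to-leaf path is m → o → q → n → c → s → r (6 edges).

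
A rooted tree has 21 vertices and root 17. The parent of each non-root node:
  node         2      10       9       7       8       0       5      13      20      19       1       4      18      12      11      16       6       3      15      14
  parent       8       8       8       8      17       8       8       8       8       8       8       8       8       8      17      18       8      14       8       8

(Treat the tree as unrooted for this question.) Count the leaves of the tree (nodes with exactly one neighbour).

17

Exactly 17 nodes have a single neighbour: 0, 1, 2, 3, 4, 5, 6, 7, 9, 10, 11, 12, 13, 15, 16, 19, 20.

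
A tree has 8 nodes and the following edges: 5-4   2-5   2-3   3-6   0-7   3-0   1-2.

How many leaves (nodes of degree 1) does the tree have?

4

The leaves are 1, 4, 6, 7.
That is 4 leaves.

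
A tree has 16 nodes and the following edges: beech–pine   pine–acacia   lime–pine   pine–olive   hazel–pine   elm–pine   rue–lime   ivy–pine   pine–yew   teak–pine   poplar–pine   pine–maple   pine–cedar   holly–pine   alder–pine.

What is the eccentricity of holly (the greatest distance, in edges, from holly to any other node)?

The node farthest from holly is rue, via holly – pine – lime – rue — 3 edges.

3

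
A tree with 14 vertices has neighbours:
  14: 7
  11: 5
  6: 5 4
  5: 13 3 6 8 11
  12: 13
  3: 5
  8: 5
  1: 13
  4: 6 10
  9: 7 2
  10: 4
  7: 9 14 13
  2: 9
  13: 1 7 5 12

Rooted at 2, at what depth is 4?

6

Climbing from 4 to the root: 4–6–5–13–7–9–2. That's 6 steps.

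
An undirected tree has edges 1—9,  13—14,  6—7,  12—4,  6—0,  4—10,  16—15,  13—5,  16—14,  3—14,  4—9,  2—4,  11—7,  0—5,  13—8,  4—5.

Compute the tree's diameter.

8

BFS from 11 reaches 15 last, at distance 8; BFS from 15 confirms no node is farther.
Path: 11 - 7 - 6 - 0 - 5 - 13 - 14 - 16 - 15.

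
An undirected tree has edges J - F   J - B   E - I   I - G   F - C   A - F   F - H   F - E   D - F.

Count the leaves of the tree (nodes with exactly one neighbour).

6

Exactly 6 nodes have a single neighbour: A, B, C, D, G, H.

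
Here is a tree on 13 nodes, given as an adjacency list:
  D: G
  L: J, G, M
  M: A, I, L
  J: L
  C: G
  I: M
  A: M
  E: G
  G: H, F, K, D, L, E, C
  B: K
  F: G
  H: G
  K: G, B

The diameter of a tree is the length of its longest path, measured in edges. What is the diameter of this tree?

5

BFS from A reaches B last, at distance 5; BFS from B confirms no node is farther.
Path: A–M–L–G–K–B.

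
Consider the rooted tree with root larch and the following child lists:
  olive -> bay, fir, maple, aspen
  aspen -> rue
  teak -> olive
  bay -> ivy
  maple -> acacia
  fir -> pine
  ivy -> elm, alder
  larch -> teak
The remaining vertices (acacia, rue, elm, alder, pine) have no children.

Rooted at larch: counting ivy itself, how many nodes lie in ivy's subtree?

3

The subtree rooted at ivy contains: ivy, elm, alder — 3 nodes.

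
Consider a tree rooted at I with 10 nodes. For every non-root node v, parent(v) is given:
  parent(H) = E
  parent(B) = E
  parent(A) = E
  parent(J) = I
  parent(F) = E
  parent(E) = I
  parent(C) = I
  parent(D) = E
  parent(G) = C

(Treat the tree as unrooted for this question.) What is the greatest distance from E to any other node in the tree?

A farthest node from E is G.
The path E – I – C – G has 3 edges.

3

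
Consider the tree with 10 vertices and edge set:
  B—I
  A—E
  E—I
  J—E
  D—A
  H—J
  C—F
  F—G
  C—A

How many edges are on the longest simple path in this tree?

6

BFS from H reaches G last, at distance 6; BFS from G confirms no node is farther.
Path: H – J – E – A – C – F – G.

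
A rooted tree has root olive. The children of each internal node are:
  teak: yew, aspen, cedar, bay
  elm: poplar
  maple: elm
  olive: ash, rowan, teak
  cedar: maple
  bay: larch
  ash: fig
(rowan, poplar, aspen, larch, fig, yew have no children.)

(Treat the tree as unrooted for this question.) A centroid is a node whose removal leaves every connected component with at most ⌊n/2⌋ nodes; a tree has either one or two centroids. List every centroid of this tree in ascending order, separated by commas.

If teak is removed the pieces have sizes 4, 4, 2, 1, 1, all ≤ ⌊13/2⌋ = 6.
No neighbour of teak does as well, so teak is the unique centroid.

teak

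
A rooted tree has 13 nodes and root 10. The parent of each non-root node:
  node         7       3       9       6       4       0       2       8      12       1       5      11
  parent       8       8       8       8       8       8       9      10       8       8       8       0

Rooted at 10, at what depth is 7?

2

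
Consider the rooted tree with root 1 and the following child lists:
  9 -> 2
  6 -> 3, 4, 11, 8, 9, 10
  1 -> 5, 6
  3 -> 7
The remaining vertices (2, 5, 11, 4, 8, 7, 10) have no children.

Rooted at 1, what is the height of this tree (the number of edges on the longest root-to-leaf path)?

3

2 sits deepest: 1–6–9–2 — 3 edges from the root.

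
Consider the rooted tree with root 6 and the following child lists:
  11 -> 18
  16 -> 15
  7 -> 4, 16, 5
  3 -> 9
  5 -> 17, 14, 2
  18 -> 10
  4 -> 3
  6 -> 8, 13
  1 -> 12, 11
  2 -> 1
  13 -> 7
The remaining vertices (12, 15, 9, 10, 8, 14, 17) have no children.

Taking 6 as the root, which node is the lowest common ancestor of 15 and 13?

13

Path 15→root: 15 16 7 13 6; path 13→root: 13 6.
First common node: 13.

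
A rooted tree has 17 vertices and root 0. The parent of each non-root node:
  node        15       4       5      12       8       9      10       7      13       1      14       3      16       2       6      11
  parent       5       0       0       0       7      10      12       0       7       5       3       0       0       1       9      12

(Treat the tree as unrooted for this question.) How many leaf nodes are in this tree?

9

Degree-1 nodes: 2, 4, 6, 8, 11, 13, 14, 15, 16 — 9 of them.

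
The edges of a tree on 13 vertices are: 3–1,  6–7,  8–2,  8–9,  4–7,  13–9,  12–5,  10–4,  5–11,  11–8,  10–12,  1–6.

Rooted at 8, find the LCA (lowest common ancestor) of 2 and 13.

8

Path 2→root: 2 8; path 13→root: 13 9 8.
First common node: 8.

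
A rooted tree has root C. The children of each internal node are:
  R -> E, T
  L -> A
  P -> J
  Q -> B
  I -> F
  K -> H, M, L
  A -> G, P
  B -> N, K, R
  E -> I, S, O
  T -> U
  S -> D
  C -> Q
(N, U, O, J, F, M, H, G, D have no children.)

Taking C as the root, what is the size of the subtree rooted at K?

K's subtree: {K, L, M, H, A, G, P, J}, size 8.

8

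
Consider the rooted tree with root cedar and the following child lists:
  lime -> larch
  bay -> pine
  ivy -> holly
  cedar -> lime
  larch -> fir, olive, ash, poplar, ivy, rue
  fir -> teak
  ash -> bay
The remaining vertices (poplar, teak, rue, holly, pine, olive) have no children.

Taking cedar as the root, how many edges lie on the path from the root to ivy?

3

Climbing from ivy to the root: ivy → larch → lime → cedar. That's 3 steps.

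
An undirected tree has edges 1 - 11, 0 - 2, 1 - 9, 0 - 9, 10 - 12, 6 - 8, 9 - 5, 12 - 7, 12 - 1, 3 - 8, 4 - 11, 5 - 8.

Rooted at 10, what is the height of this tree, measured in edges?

A deepest node is 6, reached by 10 – 12 – 1 – 9 – 5 – 8 – 6.
That path has 6 edges, so the height is 6.

6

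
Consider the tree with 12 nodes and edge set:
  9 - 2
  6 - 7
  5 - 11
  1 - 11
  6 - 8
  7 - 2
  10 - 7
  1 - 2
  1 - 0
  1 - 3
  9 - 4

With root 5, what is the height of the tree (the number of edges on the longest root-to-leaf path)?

6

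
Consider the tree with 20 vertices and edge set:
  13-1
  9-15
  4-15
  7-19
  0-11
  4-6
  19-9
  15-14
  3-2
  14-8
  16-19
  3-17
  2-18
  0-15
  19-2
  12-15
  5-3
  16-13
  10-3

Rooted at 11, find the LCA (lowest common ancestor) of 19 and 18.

19

19's ancestor chain is 19, 9, 15, 0, 11 and 18's is 18, 2, 19, 9, 15, 0, 11; they first meet at 19.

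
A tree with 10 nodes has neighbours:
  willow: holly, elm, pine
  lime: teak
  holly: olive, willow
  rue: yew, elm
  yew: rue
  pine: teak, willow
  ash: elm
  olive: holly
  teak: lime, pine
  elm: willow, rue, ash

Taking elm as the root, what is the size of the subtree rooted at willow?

The subtree rooted at willow contains: willow, pine, holly, teak, olive, lime — 6 nodes.

6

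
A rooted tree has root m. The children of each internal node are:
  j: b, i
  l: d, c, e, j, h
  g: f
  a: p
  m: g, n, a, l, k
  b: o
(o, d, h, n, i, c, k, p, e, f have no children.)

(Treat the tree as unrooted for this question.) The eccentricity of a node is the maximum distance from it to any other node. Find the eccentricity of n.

5

Distances from n peak at 5, attained at o.
n-m-l-j-b-o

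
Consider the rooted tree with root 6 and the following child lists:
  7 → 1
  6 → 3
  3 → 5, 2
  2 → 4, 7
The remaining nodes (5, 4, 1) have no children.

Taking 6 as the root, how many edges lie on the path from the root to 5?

6–3–5 — 2 edges.

2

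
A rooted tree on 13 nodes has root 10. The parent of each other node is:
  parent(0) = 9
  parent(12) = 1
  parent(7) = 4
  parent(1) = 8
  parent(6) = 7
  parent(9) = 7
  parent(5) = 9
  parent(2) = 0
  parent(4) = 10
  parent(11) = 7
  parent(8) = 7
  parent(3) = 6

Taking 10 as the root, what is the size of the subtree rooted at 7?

11

7's subtree: {7, 8, 9, 6, 11, 1, 5, 0, 3, 12, 2}, size 11.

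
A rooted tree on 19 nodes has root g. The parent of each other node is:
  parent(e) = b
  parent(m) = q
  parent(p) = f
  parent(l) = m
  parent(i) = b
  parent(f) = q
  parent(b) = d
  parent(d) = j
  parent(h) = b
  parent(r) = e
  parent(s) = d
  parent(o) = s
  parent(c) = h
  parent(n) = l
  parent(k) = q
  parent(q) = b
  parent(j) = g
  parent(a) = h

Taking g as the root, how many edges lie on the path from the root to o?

Path from g to o: g – j – d – s – o, which has 4 edges.

4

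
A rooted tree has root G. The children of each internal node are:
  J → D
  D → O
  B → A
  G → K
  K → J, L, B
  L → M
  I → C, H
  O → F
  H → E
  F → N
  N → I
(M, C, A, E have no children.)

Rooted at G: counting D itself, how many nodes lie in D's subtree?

Descendants of D (including itself): D, O, F, N, I, C, H, E. That's 8.

8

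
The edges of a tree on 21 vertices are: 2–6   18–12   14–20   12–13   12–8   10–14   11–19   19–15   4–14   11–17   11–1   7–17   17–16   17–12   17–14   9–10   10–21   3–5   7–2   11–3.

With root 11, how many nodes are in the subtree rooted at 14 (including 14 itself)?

6

The subtree rooted at 14 contains: 14, 10, 20, 4, 9, 21 — 6 nodes.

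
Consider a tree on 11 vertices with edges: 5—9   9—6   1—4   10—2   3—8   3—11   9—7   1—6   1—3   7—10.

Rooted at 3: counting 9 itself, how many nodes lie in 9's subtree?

5

The subtree rooted at 9 contains: 9, 5, 7, 10, 2 — 5 nodes.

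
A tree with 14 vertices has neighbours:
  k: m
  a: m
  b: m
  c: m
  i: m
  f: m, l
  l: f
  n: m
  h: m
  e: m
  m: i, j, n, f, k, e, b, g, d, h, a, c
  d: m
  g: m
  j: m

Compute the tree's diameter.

3

Starting from l, a farthest node is a at distance 3.
One longest path: l–f–m–a.
So the diameter is 3.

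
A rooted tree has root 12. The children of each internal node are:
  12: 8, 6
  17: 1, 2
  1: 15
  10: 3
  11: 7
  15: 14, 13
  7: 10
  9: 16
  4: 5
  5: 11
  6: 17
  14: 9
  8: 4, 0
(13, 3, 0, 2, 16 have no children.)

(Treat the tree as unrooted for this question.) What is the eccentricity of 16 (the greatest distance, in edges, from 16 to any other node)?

14

A farthest node from 16 is 3.
The path 16–9–14–15–1–17–6–12–8–4–5–11–7–10–3 has 14 edges.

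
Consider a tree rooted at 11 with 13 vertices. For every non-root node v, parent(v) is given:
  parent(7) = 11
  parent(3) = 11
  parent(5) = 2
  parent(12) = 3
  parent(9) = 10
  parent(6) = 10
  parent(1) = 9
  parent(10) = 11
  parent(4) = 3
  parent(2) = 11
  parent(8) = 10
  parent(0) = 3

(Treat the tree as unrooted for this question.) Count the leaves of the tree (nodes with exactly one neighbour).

8

Degree-1 nodes: 0, 1, 4, 5, 6, 7, 8, 12 — 8 of them.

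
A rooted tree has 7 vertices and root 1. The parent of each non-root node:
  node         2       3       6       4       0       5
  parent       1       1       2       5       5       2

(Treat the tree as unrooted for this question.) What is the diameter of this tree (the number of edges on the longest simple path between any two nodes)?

BFS from 4 reaches 3 last, at distance 4; BFS from 3 confirms no node is farther.
Path: 4–5–2–1–3.

4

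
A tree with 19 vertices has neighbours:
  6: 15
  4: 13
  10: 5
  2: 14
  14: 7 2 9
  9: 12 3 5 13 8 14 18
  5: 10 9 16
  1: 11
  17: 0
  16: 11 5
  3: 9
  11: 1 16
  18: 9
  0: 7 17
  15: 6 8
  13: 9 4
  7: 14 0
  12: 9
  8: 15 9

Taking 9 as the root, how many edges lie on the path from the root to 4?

2

Climbing from 4 to the root: 4 → 13 → 9. That's 2 steps.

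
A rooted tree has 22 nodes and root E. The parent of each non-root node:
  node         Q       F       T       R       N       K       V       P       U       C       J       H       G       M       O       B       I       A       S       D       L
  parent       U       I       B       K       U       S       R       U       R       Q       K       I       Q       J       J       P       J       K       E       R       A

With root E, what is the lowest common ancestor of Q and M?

K

Path Q→root: Q U R K S E; path M→root: M J K S E.
First common node: K.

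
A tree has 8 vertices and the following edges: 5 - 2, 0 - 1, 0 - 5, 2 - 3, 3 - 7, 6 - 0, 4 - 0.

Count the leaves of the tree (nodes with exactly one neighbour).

4

Degree-1 nodes: 1, 4, 6, 7 — 4 of them.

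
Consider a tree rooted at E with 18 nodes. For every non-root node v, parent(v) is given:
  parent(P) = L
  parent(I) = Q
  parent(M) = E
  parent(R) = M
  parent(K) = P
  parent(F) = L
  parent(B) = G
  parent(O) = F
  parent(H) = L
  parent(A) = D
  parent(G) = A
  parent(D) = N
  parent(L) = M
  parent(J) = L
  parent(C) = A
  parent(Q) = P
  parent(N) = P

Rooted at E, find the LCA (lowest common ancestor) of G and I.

Path G→root: G A D N P L M E; path I→root: I Q P L M E.
First common node: P.

P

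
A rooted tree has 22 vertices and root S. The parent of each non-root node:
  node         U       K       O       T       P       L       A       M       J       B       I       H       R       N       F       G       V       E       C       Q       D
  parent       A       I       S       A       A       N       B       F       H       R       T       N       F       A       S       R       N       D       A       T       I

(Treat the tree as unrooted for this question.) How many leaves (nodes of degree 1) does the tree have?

12

The leaves are C, E, G, J, K, L, M, O, P, Q, U, V.
That is 12 leaves.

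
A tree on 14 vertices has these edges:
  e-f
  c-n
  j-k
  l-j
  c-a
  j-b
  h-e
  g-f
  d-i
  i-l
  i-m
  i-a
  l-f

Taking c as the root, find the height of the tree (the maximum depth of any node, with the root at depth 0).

6

h sits deepest: c → a → i → l → f → e → h — 6 edges from the root.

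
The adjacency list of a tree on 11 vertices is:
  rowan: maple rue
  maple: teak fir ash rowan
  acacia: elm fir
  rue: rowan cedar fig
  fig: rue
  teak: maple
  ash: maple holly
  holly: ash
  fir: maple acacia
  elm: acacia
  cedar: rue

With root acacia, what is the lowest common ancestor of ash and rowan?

maple

ash's ancestor chain is ash, maple, fir, acacia and rowan's is rowan, maple, fir, acacia; they first meet at maple.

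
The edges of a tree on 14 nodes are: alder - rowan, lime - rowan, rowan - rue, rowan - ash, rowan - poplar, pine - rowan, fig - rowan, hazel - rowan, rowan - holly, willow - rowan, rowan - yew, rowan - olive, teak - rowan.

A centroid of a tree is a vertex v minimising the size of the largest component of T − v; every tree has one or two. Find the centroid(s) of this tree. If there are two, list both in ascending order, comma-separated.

rowan

If rowan is removed the pieces have sizes 1, 1, 1, 1, 1, 1, 1, 1, 1, 1, 1, 1, 1, all ≤ ⌊14/2⌋ = 7.
Every other node leaves some component of size > 7, so the centroid is unique.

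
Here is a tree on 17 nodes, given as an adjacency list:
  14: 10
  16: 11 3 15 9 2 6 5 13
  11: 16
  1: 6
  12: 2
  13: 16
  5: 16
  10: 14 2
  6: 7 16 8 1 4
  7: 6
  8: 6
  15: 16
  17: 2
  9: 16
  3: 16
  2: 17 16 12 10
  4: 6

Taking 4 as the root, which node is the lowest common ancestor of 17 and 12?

17's ancestor chain is 17, 2, 16, 6, 4 and 12's is 12, 2, 16, 6, 4; they first meet at 2.

2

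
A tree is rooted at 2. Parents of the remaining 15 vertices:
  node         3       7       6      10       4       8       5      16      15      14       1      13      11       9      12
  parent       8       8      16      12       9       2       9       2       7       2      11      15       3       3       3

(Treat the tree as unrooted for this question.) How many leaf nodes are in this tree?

7

Exactly 7 nodes have a single neighbour: 1, 4, 5, 6, 10, 13, 14.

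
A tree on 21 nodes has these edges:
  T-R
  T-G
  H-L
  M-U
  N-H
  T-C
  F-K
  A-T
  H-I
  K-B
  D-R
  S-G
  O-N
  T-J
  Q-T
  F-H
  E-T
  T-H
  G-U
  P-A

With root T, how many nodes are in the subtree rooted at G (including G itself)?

G's subtree: {G, U, S, M}, size 4.

4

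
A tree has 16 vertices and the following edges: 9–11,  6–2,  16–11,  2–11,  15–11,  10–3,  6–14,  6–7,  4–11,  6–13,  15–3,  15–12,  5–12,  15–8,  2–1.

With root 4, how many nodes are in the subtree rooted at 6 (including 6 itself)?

The subtree rooted at 6 contains: 6, 14, 7, 13 — 4 nodes.

4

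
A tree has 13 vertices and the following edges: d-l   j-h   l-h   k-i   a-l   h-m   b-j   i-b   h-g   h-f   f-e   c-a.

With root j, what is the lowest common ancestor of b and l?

b's ancestor chain is b, j and l's is l, h, j; they first meet at j.

j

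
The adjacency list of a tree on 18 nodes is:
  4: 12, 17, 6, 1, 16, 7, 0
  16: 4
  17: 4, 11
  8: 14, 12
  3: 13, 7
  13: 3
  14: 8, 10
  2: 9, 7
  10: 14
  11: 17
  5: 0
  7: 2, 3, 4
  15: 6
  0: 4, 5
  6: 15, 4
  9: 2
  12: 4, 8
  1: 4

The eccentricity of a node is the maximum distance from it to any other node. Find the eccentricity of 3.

6

The node farthest from 3 is 10, via 3–7–4–12–8–14–10 — 6 edges.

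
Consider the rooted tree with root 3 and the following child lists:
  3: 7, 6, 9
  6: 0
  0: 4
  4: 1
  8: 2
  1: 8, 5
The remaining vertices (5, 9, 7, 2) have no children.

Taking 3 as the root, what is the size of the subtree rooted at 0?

0's subtree: {0, 4, 1, 8, 5, 2}, size 6.

6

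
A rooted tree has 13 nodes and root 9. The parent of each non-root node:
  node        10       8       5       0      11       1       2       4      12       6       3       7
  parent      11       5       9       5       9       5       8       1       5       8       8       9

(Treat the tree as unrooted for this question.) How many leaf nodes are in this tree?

8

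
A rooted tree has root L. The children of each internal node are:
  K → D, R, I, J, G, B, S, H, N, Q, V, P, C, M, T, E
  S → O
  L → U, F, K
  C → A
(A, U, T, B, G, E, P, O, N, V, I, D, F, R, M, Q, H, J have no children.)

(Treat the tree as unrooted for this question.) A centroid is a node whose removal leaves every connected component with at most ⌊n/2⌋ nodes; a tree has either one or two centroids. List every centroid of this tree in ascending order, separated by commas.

If K is removed the pieces have sizes 3, 2, 2, 1, 1, 1, 1, 1, 1, 1, 1, 1, 1, 1, 1, 1, 1, all ≤ ⌊22/2⌋ = 11.
Every other node leaves some component of size > 11, so the centroid is unique.

K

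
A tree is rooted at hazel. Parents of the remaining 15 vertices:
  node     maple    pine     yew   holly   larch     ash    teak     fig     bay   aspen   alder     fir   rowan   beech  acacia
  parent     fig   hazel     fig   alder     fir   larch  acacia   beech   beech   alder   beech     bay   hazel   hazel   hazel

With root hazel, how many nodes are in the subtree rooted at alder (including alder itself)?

3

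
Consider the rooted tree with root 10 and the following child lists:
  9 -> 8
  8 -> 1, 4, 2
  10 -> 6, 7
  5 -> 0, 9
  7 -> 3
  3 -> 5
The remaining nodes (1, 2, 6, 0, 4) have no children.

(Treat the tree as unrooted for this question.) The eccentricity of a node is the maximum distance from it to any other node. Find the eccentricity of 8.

6

Distances from 8 peak at 6, attained at 6.
8-9-5-3-7-10-6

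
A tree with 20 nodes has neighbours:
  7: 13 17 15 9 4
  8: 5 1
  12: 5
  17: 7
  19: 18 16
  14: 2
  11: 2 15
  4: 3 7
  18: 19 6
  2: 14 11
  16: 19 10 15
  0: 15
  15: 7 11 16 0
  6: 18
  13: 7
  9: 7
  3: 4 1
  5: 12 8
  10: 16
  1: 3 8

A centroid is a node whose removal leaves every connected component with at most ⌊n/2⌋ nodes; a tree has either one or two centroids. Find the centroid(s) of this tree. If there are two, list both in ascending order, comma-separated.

Delete 15: the remaining components have sizes 10, 5, 3, 1. Max 10 ≤ 10, so 15 is a centroid.
7 is adjacent to 15 and is also a centroid (the largest component after removing it is likewise 10).

7, 15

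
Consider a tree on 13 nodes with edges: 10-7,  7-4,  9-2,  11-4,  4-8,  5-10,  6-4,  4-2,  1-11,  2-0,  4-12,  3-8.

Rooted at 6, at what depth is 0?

Climbing from 0 to the root: 0 → 2 → 4 → 6. That's 3 steps.

3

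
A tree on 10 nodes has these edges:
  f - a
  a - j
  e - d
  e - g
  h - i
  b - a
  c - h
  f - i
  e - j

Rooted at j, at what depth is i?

Path from j to i: j → a → f → i, which has 3 edges.

3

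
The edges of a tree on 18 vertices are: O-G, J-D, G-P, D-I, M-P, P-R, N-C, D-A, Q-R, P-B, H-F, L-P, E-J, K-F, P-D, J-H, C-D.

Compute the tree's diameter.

7

A longest path is K–F–H–J–D–P–G–O, with 7 edges.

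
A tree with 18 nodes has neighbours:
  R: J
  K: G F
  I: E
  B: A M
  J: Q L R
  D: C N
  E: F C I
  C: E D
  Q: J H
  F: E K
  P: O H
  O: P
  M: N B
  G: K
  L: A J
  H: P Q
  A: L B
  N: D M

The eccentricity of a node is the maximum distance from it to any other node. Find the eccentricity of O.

15

Distances from O peak at 15, attained at G.
O-P-H-Q-J-L-A-B-M-N-D-C-E-F-K-G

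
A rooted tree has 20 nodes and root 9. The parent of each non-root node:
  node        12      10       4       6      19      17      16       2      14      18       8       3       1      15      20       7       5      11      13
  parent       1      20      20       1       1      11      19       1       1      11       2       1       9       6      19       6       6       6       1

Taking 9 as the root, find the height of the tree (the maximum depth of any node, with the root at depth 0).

The longest root-to-leaf path is 9–1–6–11–18 (4 edges).

4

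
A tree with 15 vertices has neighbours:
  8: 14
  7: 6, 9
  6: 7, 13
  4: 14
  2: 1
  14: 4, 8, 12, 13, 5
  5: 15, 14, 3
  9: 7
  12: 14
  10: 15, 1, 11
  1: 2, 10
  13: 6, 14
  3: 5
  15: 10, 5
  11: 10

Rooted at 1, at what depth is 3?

4

Path from 1 to 3: 1 → 10 → 15 → 5 → 3, which has 4 edges.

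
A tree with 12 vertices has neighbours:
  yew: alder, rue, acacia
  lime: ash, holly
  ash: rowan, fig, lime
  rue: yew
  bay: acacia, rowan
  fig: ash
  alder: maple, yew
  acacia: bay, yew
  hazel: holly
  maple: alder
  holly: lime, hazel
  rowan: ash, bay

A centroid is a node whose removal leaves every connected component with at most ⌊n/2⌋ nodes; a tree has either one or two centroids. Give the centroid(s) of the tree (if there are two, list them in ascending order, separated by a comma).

bay, rowan

Delete bay: the remaining components have sizes 6, 5. Max 6 ≤ 6, so bay is a centroid.
Its neighbour rowan also leaves a largest component of size 6, so both are centroids.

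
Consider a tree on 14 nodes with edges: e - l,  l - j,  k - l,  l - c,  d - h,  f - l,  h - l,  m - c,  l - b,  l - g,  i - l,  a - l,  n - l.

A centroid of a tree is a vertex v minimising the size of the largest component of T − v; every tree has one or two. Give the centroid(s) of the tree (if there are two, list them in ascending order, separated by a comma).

If l is removed the pieces have sizes 2, 2, 1, 1, 1, 1, 1, 1, 1, 1, 1, all ≤ ⌊14/2⌋ = 7.
Every other node leaves some component of size > 7, so the centroid is unique.

l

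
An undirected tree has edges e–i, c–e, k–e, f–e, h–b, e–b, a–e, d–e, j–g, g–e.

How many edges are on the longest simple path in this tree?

Starting from h, a farthest node is j at distance 4.
One longest path: h – b – e – g – j.
So the diameter is 4.

4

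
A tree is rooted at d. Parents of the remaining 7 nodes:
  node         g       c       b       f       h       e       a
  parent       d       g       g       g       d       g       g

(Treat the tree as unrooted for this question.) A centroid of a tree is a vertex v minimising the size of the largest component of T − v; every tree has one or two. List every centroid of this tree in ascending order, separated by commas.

g

Removing g splits the tree into components of sizes 2, 1, 1, 1, 1, 1; the largest is 2 ≤ ⌊8/2⌋ = 4.
No neighbour of g does as well, so g is the unique centroid.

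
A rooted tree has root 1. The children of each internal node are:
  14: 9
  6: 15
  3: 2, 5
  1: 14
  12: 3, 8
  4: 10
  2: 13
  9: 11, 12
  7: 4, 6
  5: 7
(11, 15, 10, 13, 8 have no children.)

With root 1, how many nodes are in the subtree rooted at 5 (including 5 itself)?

The subtree rooted at 5 contains: 5, 7, 6, 4, 15, 10 — 6 nodes.

6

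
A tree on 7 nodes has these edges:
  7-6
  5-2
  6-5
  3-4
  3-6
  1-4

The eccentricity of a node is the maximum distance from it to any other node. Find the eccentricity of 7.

The node farthest from 7 is 1, via 7-6-3-4-1 — 4 edges.

4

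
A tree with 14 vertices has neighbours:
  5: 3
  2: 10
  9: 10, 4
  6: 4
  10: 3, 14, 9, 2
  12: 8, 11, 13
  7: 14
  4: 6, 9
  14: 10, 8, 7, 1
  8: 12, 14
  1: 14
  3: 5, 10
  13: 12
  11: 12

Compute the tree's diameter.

BFS from 13 reaches 6 last, at distance 7; BFS from 6 confirms no node is farther.
Path: 13 - 12 - 8 - 14 - 10 - 9 - 4 - 6.

7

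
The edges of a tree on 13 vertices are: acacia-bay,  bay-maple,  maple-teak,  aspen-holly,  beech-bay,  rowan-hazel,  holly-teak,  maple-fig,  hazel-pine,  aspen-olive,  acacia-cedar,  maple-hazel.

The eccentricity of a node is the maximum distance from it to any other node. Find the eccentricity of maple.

4

Distances from maple peak at 4, attained at olive.
maple-teak-holly-aspen-olive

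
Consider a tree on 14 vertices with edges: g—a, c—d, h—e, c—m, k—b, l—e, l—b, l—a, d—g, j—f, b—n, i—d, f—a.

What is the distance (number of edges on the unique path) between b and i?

5

b – l – a – g – d – i: 5 edges.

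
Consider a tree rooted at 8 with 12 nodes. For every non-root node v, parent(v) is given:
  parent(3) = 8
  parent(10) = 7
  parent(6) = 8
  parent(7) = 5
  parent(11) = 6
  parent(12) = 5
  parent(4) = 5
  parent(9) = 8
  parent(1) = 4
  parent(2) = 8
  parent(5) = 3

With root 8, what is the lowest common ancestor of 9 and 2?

8

9's ancestor chain is 9, 8 and 2's is 2, 8; they first meet at 8.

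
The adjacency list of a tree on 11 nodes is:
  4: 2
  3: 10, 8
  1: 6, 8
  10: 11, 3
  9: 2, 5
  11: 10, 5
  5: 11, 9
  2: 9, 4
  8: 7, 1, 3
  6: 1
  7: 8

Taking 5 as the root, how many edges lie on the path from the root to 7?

5

Climbing from 7 to the root: 7 → 8 → 3 → 10 → 11 → 5. That's 5 steps.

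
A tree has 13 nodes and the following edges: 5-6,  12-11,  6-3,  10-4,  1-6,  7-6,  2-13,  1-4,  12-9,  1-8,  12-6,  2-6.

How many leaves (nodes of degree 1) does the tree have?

Exactly 8 nodes have a single neighbour: 3, 5, 7, 8, 9, 10, 11, 13.

8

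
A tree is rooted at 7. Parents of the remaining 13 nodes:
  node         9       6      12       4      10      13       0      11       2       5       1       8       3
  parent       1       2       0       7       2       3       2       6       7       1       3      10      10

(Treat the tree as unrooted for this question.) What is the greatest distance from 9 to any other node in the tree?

Distances from 9 peak at 6, attained at 11 (4, 12 also at distance 6).
9 – 1 – 3 – 10 – 2 – 6 – 11

6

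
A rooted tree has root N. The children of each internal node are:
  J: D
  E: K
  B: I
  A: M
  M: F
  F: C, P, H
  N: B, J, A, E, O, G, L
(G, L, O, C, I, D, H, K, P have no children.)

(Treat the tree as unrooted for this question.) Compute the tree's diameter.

BFS from P reaches I last, at distance 6; BFS from I confirms no node is farther.
Path: P – F – M – A – N – B – I.

6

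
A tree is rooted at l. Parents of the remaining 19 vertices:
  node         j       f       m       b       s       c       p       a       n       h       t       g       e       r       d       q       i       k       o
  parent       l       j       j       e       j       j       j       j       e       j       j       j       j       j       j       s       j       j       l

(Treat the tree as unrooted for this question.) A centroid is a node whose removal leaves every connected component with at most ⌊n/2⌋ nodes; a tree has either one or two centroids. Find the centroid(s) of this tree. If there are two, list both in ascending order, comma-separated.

Delete j: the remaining components have sizes 3, 2, 2, 1, 1, 1, 1, 1, 1, 1, 1, 1, 1, 1, 1. Max 3 ≤ 10, so j is a centroid.
No neighbour of j does as well, so j is the unique centroid.

j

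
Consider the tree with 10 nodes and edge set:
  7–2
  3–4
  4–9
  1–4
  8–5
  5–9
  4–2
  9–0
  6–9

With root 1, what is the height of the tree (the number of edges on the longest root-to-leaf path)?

4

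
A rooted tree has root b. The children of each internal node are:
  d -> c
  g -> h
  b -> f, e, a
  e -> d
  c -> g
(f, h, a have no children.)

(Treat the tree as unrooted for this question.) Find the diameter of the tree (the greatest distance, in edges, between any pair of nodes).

Starting from a, a farthest node is h at distance 6.
One longest path: a – b – e – d – c – g – h.
So the diameter is 6.

6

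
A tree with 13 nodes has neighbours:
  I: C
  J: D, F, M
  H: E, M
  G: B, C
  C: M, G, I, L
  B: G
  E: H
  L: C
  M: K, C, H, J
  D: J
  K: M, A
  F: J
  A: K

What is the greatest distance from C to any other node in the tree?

3

The node farthest from C is F (E, D, A also at distance 3), via C–M–J–F — 3 edges.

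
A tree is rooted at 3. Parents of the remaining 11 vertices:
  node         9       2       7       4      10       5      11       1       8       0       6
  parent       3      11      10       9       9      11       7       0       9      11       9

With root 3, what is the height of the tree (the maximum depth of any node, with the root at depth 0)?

1 sits deepest: 3 → 9 → 10 → 7 → 11 → 0 → 1 — 6 edges from the root.

6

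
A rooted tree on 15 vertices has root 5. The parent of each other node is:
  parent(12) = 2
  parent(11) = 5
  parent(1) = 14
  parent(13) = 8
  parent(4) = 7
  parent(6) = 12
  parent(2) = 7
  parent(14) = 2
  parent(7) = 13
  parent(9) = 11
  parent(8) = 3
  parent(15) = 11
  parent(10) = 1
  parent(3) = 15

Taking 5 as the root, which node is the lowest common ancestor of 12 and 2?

12's ancestor chain is 12, 2, 7, 13, 8, 3, 15, 11, 5 and 2's is 2, 7, 13, 8, 3, 15, 11, 5; they first meet at 2.

2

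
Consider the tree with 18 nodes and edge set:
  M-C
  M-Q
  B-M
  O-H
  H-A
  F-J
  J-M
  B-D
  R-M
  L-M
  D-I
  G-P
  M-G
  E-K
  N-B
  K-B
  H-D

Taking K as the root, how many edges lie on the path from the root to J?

K → B → M → J — 3 edges.

3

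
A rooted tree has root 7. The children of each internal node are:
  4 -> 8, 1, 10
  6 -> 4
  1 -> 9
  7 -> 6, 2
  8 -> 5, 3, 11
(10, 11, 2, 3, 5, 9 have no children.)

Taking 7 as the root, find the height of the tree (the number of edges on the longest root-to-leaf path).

The longest root-to-leaf path is 7 – 6 – 4 – 1 – 9 (4 edges).

4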